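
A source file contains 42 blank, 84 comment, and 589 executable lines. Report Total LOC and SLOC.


Total LOC = blank + comment + code
Total LOC = 42 + 84 + 589 = 715
SLOC (source only) = code = 589

Total LOC: 715, SLOC: 589


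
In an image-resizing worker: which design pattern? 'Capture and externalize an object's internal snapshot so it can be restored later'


This matches the Memento pattern

Memento


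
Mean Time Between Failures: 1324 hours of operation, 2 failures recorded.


Formula: MTBF = Total operating time / Number of failures
MTBF = 1324 / 2
MTBF = 662.0 hours

662.0 hours


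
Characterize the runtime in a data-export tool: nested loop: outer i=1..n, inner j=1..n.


Reasoning: n iterations times n iterations
Complexity: O(n^2)

O(n^2)


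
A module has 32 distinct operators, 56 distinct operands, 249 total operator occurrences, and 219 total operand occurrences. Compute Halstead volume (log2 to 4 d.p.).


Formula: V = N * log2(η), where N = N1 + N2 and η = η1 + η2
η = 32 + 56 = 88
N = 249 + 219 = 468
log2(88) ≈ 6.4594
V = 468 * 6.4594 = 3023.00

3023.00


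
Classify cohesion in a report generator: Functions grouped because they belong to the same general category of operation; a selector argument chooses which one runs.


Reasoning: Grouped by category of activity, not by data or sequence
Type: Logical cohesion

Logical cohesion


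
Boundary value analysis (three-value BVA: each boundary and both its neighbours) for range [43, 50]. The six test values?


Range: [43, 50]
Boundaries: just below min, min, min+1, max-1, max, just above max
Values: [42, 43, 44, 49, 50, 51]

[42, 43, 44, 49, 50, 51]


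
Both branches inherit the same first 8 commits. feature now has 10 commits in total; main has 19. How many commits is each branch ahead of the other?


Common ancestor: commit #8
feature commits after divergence: 10 - 8 = 2
main commits after divergence: 19 - 8 = 11
feature is 2 commits ahead of main
main is 11 commits ahead of feature

feature ahead: 2, main ahead: 11


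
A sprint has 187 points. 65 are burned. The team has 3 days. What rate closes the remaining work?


Formula: Required rate = Remaining points / Days left
Remaining = 187 - 65 = 122 points
Required rate = 122 / 3 = 40.67 points/day

40.67 points/day


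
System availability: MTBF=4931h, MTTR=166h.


Availability = MTBF / (MTBF + MTTR)
Availability = 4931 / (4931 + 166)
Availability = 4931 / 5097
Availability = 96.7432%

96.7432%


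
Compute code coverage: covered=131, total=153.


Coverage = covered / total * 100
Coverage = 131 / 153 * 100
Coverage = 85.62%

85.62%


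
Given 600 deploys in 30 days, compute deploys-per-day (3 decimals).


Formula: deployments per day = releases / days
= 600 / 30
= 20.0 deploys/day
(equivalently, 140.0 deploys/week)

20.0 deploys/day


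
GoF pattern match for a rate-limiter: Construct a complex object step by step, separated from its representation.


This matches the Builder pattern

Builder


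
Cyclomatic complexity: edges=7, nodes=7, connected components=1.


Formula: V(G) = E - N + 2P
V(G) = 7 - 7 + 2*1
V(G) = 0 + 2
V(G) = 2

2


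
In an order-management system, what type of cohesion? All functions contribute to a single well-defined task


Reasoning: Best: single purpose
Type: Functional cohesion

Functional cohesion


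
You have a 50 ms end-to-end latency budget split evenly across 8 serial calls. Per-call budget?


Formula: per_stage = total_budget / stages
per_stage = 50 / 8
per_stage = 6.25 ms

6.25 ms


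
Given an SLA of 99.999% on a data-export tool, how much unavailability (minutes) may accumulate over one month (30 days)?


Formula: allowed downtime = period * (100 - SLA) / 100
Period (month (30 days)) = 43200 minutes
Unavailability fraction = (100 - 99.999) / 100
Allowed downtime = 43200 * (100 - 99.999) / 100
Allowed downtime = 0.432 minutes

0.432 minutes


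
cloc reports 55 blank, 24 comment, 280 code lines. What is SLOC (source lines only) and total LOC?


Total LOC = blank + comment + code
Total LOC = 55 + 24 + 280 = 359
SLOC (source only) = code = 280

Total LOC: 359, SLOC: 280


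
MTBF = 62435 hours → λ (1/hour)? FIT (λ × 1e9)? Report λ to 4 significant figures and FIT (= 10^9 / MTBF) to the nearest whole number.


Formula: λ = 1 / MTBF; FIT = λ × 1e9 = 1e9 / MTBF
λ = 1 / 62435 ≈ 1.602e-05 failures/hour
FIT = 1e9 / 62435 ≈ 16017 failures per 1e9 hours (nearest whole number)

λ = 1.602e-05 /h, FIT = 16017


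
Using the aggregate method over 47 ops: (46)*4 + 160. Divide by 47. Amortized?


Formula: Amortized cost = Total cost / Operations
Total cost = (46 * 4) + (1 * 160)
Total cost = 184 + 160 = 344
Amortized = 344 / 47 = 7.3191

7.3191


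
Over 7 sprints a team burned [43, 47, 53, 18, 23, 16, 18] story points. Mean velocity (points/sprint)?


Formula: Avg velocity = Total points / Number of sprints
Points: [43, 47, 53, 18, 23, 16, 18]
Sum = 43 + 47 + 53 + 18 + 23 + 16 + 18 = 218
Avg velocity = 218 / 7 = 31.14 points/sprint

31.14 points/sprint


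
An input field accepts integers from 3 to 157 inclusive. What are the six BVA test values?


Range: [3, 157]
Boundaries: just below min, min, min+1, max-1, max, just above max
Values: [2, 3, 4, 156, 157, 158]

[2, 3, 4, 156, 157, 158]


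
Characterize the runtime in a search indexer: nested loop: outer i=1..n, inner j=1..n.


Reasoning: n iterations times n iterations
Complexity: O(n^2)

O(n^2)


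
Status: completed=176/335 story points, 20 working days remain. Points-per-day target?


Formula: Required rate = Remaining points / Days left
Remaining = 335 - 176 = 159 points
Required rate = 159 / 20 = 7.95 points/day

7.95 points/day


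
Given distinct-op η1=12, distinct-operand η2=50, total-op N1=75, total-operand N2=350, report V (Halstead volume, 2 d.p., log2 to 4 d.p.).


Formula: V = N * log2(η), where N = N1 + N2 and η = η1 + η2
η = 12 + 50 = 62
N = 75 + 350 = 425
log2(62) ≈ 5.9542
V = 425 * 5.9542 = 2530.54

2530.54


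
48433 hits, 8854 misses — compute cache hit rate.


Formula: hit rate = hits / (hits + misses) * 100
hit rate = 48433 / (48433 + 8854) * 100
hit rate = 48433 / 57287 * 100
hit rate = 84.54%

84.54%


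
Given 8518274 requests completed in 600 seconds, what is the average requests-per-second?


Formula: throughput = requests / seconds
throughput = 8518274 / 600
throughput = 14197.12 requests/second

14197.12 requests/second


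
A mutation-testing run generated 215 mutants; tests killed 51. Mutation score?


Mutation score = killed / total * 100
Mutation score = 51 / 215 * 100
Mutation score = 23.72%

23.72%


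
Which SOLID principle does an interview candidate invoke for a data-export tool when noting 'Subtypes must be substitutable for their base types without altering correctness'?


This describes the Liskov Substitution Principle (LSP)

Liskov Substitution Principle (LSP)


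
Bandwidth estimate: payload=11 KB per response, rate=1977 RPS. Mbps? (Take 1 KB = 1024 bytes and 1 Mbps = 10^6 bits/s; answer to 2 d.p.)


Formula: Mbps = payload_bytes * RPS * 8 / 1e6
Payload per request = 11 KB = 11 * 1024 = 11264 bytes
Total bytes/sec = 11264 * 1977 = 22268928
Total bits/sec = 22268928 * 8 = 178151424
Mbps = 178151424 / 1e6 = 178.15

178.15 Mbps


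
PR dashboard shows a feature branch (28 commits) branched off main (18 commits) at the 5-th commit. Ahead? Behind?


Common ancestor: commit #5
feature commits after divergence: 28 - 5 = 23
main commits after divergence: 18 - 5 = 13
feature is 23 commits ahead of main
main is 13 commits ahead of feature

feature ahead: 23, main ahead: 13


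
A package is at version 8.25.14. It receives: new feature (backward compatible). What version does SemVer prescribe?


Current: 8.25.14
Change category: 'new feature (backward compatible)' → minor bump
SemVer rule: minor bump → increment MINOR, reset PATCH to 0 (MAJOR unchanged)
New: 8.26.0

8.26.0


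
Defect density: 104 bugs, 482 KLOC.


Defect density = defects / KLOC
Defect density = 104 / 482
Defect density = 0.216 defects/KLOC

0.216 defects/KLOC


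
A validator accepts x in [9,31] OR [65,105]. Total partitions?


Valid ranges: [9,31] and [65,105]
Class 1: x < 9 — invalid
Class 2: 9 ≤ x ≤ 31 — valid
Class 3: 31 < x < 65 — invalid (gap between ranges)
Class 4: 65 ≤ x ≤ 105 — valid
Class 5: x > 105 — invalid
Total equivalence classes: 5

5 equivalence classes


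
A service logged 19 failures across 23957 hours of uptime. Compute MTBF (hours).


Formula: MTBF = Total operating time / Number of failures
MTBF = 23957 / 19
MTBF = 1260.89 hours

1260.89 hours


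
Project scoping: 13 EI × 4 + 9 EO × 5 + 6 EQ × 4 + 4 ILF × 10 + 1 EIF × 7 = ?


UFP = EI*4 + EO*5 + EQ*4 + ILF*10 + EIF*7
UFP = 13*4 + 9*5 + 6*4 + 4*10 + 1*7
UFP = 52 + 45 + 24 + 40 + 7
UFP = 168

168


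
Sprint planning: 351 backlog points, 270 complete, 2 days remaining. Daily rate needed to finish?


Formula: Required rate = Remaining points / Days left
Remaining = 351 - 270 = 81 points
Required rate = 81 / 2 = 40.5 points/day

40.5 points/day


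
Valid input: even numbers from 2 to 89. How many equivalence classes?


Constraint: even integers in [2, 89]
Class 1: x < 2 — out-of-range invalid
Class 2: x in [2,89] but odd — wrong type invalid
Class 3: x in [2,89] and even — valid
Class 4: x > 89 — out-of-range invalid
Total equivalence classes: 4

4 equivalence classes


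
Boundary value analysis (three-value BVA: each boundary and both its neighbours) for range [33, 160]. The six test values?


Range: [33, 160]
Boundaries: just below min, min, min+1, max-1, max, just above max
Values: [32, 33, 34, 159, 160, 161]

[32, 33, 34, 159, 160, 161]


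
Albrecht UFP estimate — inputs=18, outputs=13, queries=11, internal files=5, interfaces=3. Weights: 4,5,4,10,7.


UFP = EI*4 + EO*5 + EQ*4 + ILF*10 + EIF*7
UFP = 18*4 + 13*5 + 11*4 + 5*10 + 3*7
UFP = 72 + 65 + 44 + 50 + 21
UFP = 252

252


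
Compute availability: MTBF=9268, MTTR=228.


Availability = MTBF / (MTBF + MTTR)
Availability = 9268 / (9268 + 228)
Availability = 9268 / 9496
Availability = 97.599%

97.599%


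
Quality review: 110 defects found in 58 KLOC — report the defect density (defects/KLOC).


Defect density = defects / KLOC
Defect density = 110 / 58
Defect density = 1.897 defects/KLOC

1.897 defects/KLOC


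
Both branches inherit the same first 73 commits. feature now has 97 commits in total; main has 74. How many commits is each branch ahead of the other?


Common ancestor: commit #73
feature commits after divergence: 97 - 73 = 24
main commits after divergence: 74 - 73 = 1
feature is 24 commits ahead of main
main is 1 commits ahead of feature

feature ahead: 24, main ahead: 1


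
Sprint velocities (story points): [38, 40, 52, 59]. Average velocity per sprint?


Formula: Avg velocity = Total points / Number of sprints
Points: [38, 40, 52, 59]
Sum = 38 + 40 + 52 + 59 = 189
Avg velocity = 189 / 4 = 47.25 points/sprint

47.25 points/sprint


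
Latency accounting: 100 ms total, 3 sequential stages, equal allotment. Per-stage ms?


Formula: per_stage = total_budget / stages
per_stage = 100 / 3
per_stage = 33.33 ms

33.33 ms


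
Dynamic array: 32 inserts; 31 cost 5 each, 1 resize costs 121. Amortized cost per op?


Formula: Amortized cost = Total cost / Operations
Total cost = (31 * 5) + (1 * 121)
Total cost = 155 + 121 = 276
Amortized = 276 / 32 = 8.625

8.625


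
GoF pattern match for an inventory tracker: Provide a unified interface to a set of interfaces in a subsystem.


This matches the Facade pattern

Facade


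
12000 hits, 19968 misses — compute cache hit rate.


Formula: hit rate = hits / (hits + misses) * 100
hit rate = 12000 / (12000 + 19968) * 100
hit rate = 12000 / 31968 * 100
hit rate = 37.54%

37.54%


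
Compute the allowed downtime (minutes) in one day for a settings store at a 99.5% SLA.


Formula: allowed downtime = period * (100 - SLA) / 100
Period (day) = 1440 minutes
Unavailability fraction = (100 - 99.5) / 100
Allowed downtime = 1440 * (100 - 99.5) / 100
Allowed downtime = 7.2 minutes

7.2 minutes


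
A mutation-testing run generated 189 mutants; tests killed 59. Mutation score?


Mutation score = killed / total * 100
Mutation score = 59 / 189 * 100
Mutation score = 31.22%

31.22%


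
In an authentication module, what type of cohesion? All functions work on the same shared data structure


Reasoning: Functions share data
Type: Communicational cohesion

Communicational cohesion


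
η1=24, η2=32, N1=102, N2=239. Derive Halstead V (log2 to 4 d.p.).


Formula: V = N * log2(η), where N = N1 + N2 and η = η1 + η2
η = 24 + 32 = 56
N = 102 + 239 = 341
log2(56) ≈ 5.8074
V = 341 * 5.8074 = 1980.32

1980.32


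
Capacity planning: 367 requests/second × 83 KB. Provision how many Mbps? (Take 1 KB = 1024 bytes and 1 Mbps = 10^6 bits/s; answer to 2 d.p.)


Formula: Mbps = payload_bytes * RPS * 8 / 1e6
Payload per request = 83 KB = 83 * 1024 = 84992 bytes
Total bytes/sec = 84992 * 367 = 31192064
Total bits/sec = 31192064 * 8 = 249536512
Mbps = 249536512 / 1e6 = 249.54

249.54 Mbps


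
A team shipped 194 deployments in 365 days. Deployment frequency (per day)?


Formula: deployments per day = releases / days
= 194 / 365
= 0.532 deploys/day
(equivalently, 3.72 deploys/week)

0.532 deploys/day


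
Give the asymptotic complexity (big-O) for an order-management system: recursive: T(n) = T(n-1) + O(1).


Reasoning: linear recursion with constant work per frame
Complexity: O(n)

O(n)


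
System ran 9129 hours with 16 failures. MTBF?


Formula: MTBF = Total operating time / Number of failures
MTBF = 9129 / 16
MTBF = 570.56 hours

570.56 hours


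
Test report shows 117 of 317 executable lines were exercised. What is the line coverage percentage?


Coverage = covered / total * 100
Coverage = 117 / 317 * 100
Coverage = 36.91%

36.91%


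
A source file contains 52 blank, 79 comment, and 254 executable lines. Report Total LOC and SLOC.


Total LOC = blank + comment + code
Total LOC = 52 + 79 + 254 = 385
SLOC (source only) = code = 254

Total LOC: 385, SLOC: 254


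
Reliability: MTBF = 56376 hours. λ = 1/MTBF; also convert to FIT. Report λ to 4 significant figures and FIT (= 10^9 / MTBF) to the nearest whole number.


Formula: λ = 1 / MTBF; FIT = λ × 1e9 = 1e9 / MTBF
λ = 1 / 56376 ≈ 1.774e-05 failures/hour
FIT = 1e9 / 56376 ≈ 17738 failures per 1e9 hours (nearest whole number)

λ = 1.774e-05 /h, FIT = 17738


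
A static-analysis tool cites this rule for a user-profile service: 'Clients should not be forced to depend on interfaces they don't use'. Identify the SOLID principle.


This describes the Interface Segregation Principle (ISP)

Interface Segregation Principle (ISP)


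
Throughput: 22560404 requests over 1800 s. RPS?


Formula: throughput = requests / seconds
throughput = 22560404 / 1800
throughput = 12533.56 requests/second

12533.56 requests/second


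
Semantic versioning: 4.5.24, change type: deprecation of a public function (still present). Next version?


Current: 4.5.24
Change category: 'deprecation of a public function (still present)' → minor bump
SemVer rule: minor bump → increment MINOR, reset PATCH to 0 (MAJOR unchanged)
New: 4.6.0

4.6.0


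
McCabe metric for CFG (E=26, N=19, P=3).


Formula: V(G) = E - N + 2P
V(G) = 26 - 19 + 2*3
V(G) = 7 + 6
V(G) = 13

13


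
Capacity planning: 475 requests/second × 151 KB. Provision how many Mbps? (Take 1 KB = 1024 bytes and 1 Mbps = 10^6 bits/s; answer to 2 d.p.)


Formula: Mbps = payload_bytes * RPS * 8 / 1e6
Payload per request = 151 KB = 151 * 1024 = 154624 bytes
Total bytes/sec = 154624 * 475 = 73446400
Total bits/sec = 73446400 * 8 = 587571200
Mbps = 587571200 / 1e6 = 587.57

587.57 Mbps


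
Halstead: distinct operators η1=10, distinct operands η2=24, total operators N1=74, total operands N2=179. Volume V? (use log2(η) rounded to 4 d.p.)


Formula: V = N * log2(η), where N = N1 + N2 and η = η1 + η2
η = 10 + 24 = 34
N = 74 + 179 = 253
log2(34) ≈ 5.0875
V = 253 * 5.0875 = 1287.14

1287.14


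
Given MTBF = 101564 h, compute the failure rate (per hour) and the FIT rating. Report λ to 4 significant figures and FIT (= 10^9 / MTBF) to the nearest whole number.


Formula: λ = 1 / MTBF; FIT = λ × 1e9 = 1e9 / MTBF
λ = 1 / 101564 ≈ 9.846e-06 failures/hour
FIT = 1e9 / 101564 ≈ 9846 failures per 1e9 hours (nearest whole number)

λ = 9.846e-06 /h, FIT = 9846


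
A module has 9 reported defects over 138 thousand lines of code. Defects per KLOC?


Defect density = defects / KLOC
Defect density = 9 / 138
Defect density = 0.065 defects/KLOC

0.065 defects/KLOC


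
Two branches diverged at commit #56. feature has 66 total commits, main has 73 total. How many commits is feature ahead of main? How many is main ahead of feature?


Common ancestor: commit #56
feature commits after divergence: 66 - 56 = 10
main commits after divergence: 73 - 56 = 17
feature is 10 commits ahead of main
main is 17 commits ahead of feature

feature ahead: 10, main ahead: 17


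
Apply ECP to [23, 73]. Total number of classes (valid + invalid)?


Valid range: [23, 73]
Class 1: x < 23 — invalid
Class 2: 23 ≤ x ≤ 73 — valid
Class 3: x > 73 — invalid
Total equivalence classes: 3

3 equivalence classes


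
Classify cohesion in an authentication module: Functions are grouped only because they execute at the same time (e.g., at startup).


Reasoning: Related by timing only
Type: Temporal cohesion

Temporal cohesion


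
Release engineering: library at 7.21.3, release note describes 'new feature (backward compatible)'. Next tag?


Current: 7.21.3
Change category: 'new feature (backward compatible)' → minor bump
SemVer rule: minor bump → increment MINOR, reset PATCH to 0 (MAJOR unchanged)
New: 7.22.0

7.22.0


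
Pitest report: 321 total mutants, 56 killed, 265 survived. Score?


Mutation score = killed / total * 100
Mutation score = 56 / 321 * 100
Mutation score = 17.45%

17.45%


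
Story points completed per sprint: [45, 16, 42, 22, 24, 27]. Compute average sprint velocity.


Formula: Avg velocity = Total points / Number of sprints
Points: [45, 16, 42, 22, 24, 27]
Sum = 45 + 16 + 42 + 22 + 24 + 27 = 176
Avg velocity = 176 / 6 = 29.33 points/sprint

29.33 points/sprint


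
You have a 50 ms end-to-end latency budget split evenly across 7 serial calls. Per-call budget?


Formula: per_stage = total_budget / stages
per_stage = 50 / 7
per_stage = 7.14 ms

7.14 ms


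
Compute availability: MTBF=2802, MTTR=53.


Availability = MTBF / (MTBF + MTTR)
Availability = 2802 / (2802 + 53)
Availability = 2802 / 2855
Availability = 98.1436%

98.1436%


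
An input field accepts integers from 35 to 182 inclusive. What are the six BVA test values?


Range: [35, 182]
Boundaries: just below min, min, min+1, max-1, max, just above max
Values: [34, 35, 36, 181, 182, 183]

[34, 35, 36, 181, 182, 183]


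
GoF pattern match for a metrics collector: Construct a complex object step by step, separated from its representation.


This matches the Builder pattern

Builder


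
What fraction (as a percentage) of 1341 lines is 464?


Coverage = covered / total * 100
Coverage = 464 / 1341 * 100
Coverage = 34.6%

34.6%


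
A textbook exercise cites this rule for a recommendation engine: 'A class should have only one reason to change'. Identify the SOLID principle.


This describes the Single Responsibility Principle (SRP)

Single Responsibility Principle (SRP)


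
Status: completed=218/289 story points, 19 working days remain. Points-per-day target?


Formula: Required rate = Remaining points / Days left
Remaining = 289 - 218 = 71 points
Required rate = 71 / 19 = 3.74 points/day

3.74 points/day


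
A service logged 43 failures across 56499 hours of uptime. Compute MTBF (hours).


Formula: MTBF = Total operating time / Number of failures
MTBF = 56499 / 43
MTBF = 1313.93 hours

1313.93 hours


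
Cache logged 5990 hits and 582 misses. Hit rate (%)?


Formula: hit rate = hits / (hits + misses) * 100
hit rate = 5990 / (5990 + 582) * 100
hit rate = 5990 / 6572 * 100
hit rate = 91.14%

91.14%


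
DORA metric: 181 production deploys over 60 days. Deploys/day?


Formula: deployments per day = releases / days
= 181 / 60
= 3.017 deploys/day
(equivalently, 21.12 deploys/week)

3.017 deploys/day


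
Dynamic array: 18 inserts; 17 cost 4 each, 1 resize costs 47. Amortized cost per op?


Formula: Amortized cost = Total cost / Operations
Total cost = (17 * 4) + (1 * 47)
Total cost = 68 + 47 = 115
Amortized = 115 / 18 = 6.3889

6.3889


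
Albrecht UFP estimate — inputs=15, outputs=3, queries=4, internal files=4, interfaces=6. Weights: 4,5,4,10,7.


UFP = EI*4 + EO*5 + EQ*4 + ILF*10 + EIF*7
UFP = 15*4 + 3*5 + 4*4 + 4*10 + 6*7
UFP = 60 + 15 + 16 + 40 + 42
UFP = 173

173


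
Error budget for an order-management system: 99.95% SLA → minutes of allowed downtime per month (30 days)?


Formula: allowed downtime = period * (100 - SLA) / 100
Period (month (30 days)) = 43200 minutes
Unavailability fraction = (100 - 99.95) / 100
Allowed downtime = 43200 * (100 - 99.95) / 100
Allowed downtime = 21.6 minutes

21.6 minutes


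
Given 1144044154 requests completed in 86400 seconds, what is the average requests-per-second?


Formula: throughput = requests / seconds
throughput = 1144044154 / 86400
throughput = 13241.25 requests/second

13241.25 requests/second


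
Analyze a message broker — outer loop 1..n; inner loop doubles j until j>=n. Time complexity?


Reasoning: linear outer times logarithmic inner
Complexity: O(n log n)

O(n log n)


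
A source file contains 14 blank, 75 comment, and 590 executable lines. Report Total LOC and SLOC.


Total LOC = blank + comment + code
Total LOC = 14 + 75 + 590 = 679
SLOC (source only) = code = 590

Total LOC: 679, SLOC: 590


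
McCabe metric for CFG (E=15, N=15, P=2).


Formula: V(G) = E - N + 2P
V(G) = 15 - 15 + 2*2
V(G) = 0 + 4
V(G) = 4

4


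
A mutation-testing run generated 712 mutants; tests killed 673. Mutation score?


Mutation score = killed / total * 100
Mutation score = 673 / 712 * 100
Mutation score = 94.52%

94.52%


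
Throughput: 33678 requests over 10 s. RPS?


Formula: throughput = requests / seconds
throughput = 33678 / 10
throughput = 3367.8 requests/second

3367.8 requests/second


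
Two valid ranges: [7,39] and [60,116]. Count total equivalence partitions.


Valid ranges: [7,39] and [60,116]
Class 1: x < 7 — invalid
Class 2: 7 ≤ x ≤ 39 — valid
Class 3: 39 < x < 60 — invalid (gap between ranges)
Class 4: 60 ≤ x ≤ 116 — valid
Class 5: x > 116 — invalid
Total equivalence classes: 5

5 equivalence classes


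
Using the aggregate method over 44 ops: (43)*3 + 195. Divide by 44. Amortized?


Formula: Amortized cost = Total cost / Operations
Total cost = (43 * 3) + (1 * 195)
Total cost = 129 + 195 = 324
Amortized = 324 / 44 = 7.3636

7.3636


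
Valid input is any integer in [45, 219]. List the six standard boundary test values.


Range: [45, 219]
Boundaries: just below min, min, min+1, max-1, max, just above max
Values: [44, 45, 46, 218, 219, 220]

[44, 45, 46, 218, 219, 220]


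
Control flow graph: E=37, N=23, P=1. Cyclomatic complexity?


Formula: V(G) = E - N + 2P
V(G) = 37 - 23 + 2*1
V(G) = 14 + 2
V(G) = 16

16


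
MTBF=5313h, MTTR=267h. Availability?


Availability = MTBF / (MTBF + MTTR)
Availability = 5313 / (5313 + 267)
Availability = 5313 / 5580
Availability = 95.2151%

95.2151%


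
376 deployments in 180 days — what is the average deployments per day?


Formula: deployments per day = releases / days
= 376 / 180
= 2.089 deploys/day
(equivalently, 14.62 deploys/week)

2.089 deploys/day


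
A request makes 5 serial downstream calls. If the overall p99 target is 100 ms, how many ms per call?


Formula: per_stage = total_budget / stages
per_stage = 100 / 5
per_stage = 20.0 ms

20.0 ms


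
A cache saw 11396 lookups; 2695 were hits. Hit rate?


Formula: hit rate = hits / (hits + misses) * 100
hit rate = 2695 / (2695 + 8701) * 100
hit rate = 2695 / 11396 * 100
hit rate = 23.65%

23.65%


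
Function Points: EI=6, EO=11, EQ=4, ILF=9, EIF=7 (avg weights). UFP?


UFP = EI*4 + EO*5 + EQ*4 + ILF*10 + EIF*7
UFP = 6*4 + 11*5 + 4*4 + 9*10 + 7*7
UFP = 24 + 55 + 16 + 90 + 49
UFP = 234

234


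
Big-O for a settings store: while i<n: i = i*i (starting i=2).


Reasoning: squaring drives double-exponential growth; iterations ~ log log n
Complexity: O(log log n)

O(log log n)


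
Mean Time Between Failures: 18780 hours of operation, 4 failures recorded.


Formula: MTBF = Total operating time / Number of failures
MTBF = 18780 / 4
MTBF = 4695.0 hours

4695.0 hours


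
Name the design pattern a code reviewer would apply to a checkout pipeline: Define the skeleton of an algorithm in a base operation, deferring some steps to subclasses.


This matches the Template Method pattern

Template Method


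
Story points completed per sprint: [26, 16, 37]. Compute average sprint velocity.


Formula: Avg velocity = Total points / Number of sprints
Points: [26, 16, 37]
Sum = 26 + 16 + 37 = 79
Avg velocity = 79 / 3 = 26.33 points/sprint

26.33 points/sprint


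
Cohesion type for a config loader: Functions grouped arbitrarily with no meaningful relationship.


Reasoning: Worst: random grouping
Type: Coincidental cohesion

Coincidental cohesion


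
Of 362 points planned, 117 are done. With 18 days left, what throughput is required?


Formula: Required rate = Remaining points / Days left
Remaining = 362 - 117 = 245 points
Required rate = 245 / 18 = 13.61 points/day

13.61 points/day


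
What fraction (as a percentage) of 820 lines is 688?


Coverage = covered / total * 100
Coverage = 688 / 820 * 100
Coverage = 83.9%

83.9%


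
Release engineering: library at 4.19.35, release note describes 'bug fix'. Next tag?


Current: 4.19.35
Change category: 'bug fix' → patch bump
SemVer rule: patch bump → increment PATCH (MAJOR and MINOR unchanged)
New: 4.19.36

4.19.36


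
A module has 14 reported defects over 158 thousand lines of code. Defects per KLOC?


Defect density = defects / KLOC
Defect density = 14 / 158
Defect density = 0.089 defects/KLOC

0.089 defects/KLOC


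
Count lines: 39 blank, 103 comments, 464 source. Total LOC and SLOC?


Total LOC = blank + comment + code
Total LOC = 39 + 103 + 464 = 606
SLOC (source only) = code = 464

Total LOC: 606, SLOC: 464


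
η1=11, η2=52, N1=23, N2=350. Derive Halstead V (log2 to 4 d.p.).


Formula: V = N * log2(η), where N = N1 + N2 and η = η1 + η2
η = 11 + 52 = 63
N = 23 + 350 = 373
log2(63) ≈ 5.9773
V = 373 * 5.9773 = 2229.53

2229.53


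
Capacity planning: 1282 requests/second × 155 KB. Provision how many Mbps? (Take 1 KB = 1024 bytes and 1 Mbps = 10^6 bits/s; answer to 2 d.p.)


Formula: Mbps = payload_bytes * RPS * 8 / 1e6
Payload per request = 155 KB = 155 * 1024 = 158720 bytes
Total bytes/sec = 158720 * 1282 = 203479040
Total bits/sec = 203479040 * 8 = 1627832320
Mbps = 1627832320 / 1e6 = 1627.83

1627.83 Mbps


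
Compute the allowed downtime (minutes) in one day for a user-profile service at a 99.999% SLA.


Formula: allowed downtime = period * (100 - SLA) / 100
Period (day) = 1440 minutes
Unavailability fraction = (100 - 99.999) / 100
Allowed downtime = 1440 * (100 - 99.999) / 100
Allowed downtime = 0.0144 minutes

0.0144 minutes


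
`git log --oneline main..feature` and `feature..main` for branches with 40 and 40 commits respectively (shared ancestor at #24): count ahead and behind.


Common ancestor: commit #24
feature commits after divergence: 40 - 24 = 16
main commits after divergence: 40 - 24 = 16
feature is 16 commits ahead of main
main is 16 commits ahead of feature

feature ahead: 16, main ahead: 16


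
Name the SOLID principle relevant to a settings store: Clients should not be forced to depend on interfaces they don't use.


This describes the Interface Segregation Principle (ISP)

Interface Segregation Principle (ISP)


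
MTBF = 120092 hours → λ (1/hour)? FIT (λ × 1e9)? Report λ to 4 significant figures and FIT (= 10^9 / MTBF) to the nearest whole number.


Formula: λ = 1 / MTBF; FIT = λ × 1e9 = 1e9 / MTBF
λ = 1 / 120092 ≈ 8.327e-06 failures/hour
FIT = 1e9 / 120092 ≈ 8327 failures per 1e9 hours (nearest whole number)

λ = 8.327e-06 /h, FIT = 8327


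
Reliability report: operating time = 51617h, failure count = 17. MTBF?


Formula: MTBF = Total operating time / Number of failures
MTBF = 51617 / 17
MTBF = 3036.29 hours

3036.29 hours


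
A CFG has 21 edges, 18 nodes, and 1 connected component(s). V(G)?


Formula: V(G) = E - N + 2P
V(G) = 21 - 18 + 2*1
V(G) = 3 + 2
V(G) = 5

5


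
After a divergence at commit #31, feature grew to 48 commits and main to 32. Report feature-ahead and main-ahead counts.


Common ancestor: commit #31
feature commits after divergence: 48 - 31 = 17
main commits after divergence: 32 - 31 = 1
feature is 17 commits ahead of main
main is 1 commits ahead of feature

feature ahead: 17, main ahead: 1


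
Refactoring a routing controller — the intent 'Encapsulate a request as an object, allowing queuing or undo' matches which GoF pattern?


This matches the Command pattern

Command


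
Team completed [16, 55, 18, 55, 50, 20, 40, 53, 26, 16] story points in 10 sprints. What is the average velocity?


Formula: Avg velocity = Total points / Number of sprints
Points: [16, 55, 18, 55, 50, 20, 40, 53, 26, 16]
Sum = 16 + 55 + 18 + 55 + 50 + 20 + 40 + 53 + 26 + 16 = 349
Avg velocity = 349 / 10 = 34.9 points/sprint

34.9 points/sprint


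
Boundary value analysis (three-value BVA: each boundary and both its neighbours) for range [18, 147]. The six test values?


Range: [18, 147]
Boundaries: just below min, min, min+1, max-1, max, just above max
Values: [17, 18, 19, 146, 147, 148]

[17, 18, 19, 146, 147, 148]


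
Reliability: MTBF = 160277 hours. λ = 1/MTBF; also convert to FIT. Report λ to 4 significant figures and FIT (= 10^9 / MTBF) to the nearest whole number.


Formula: λ = 1 / MTBF; FIT = λ × 1e9 = 1e9 / MTBF
λ = 1 / 160277 ≈ 6.239e-06 failures/hour
FIT = 1e9 / 160277 ≈ 6239 failures per 1e9 hours (nearest whole number)

λ = 6.239e-06 /h, FIT = 6239


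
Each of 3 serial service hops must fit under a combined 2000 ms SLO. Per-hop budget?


Formula: per_stage = total_budget / stages
per_stage = 2000 / 3
per_stage = 666.67 ms

666.67 ms


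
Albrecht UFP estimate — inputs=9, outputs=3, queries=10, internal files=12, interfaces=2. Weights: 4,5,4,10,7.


UFP = EI*4 + EO*5 + EQ*4 + ILF*10 + EIF*7
UFP = 9*4 + 3*5 + 10*4 + 12*10 + 2*7
UFP = 36 + 15 + 40 + 120 + 14
UFP = 225

225


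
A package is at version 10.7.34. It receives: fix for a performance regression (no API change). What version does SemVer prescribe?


Current: 10.7.34
Change category: 'fix for a performance regression (no API change)' → patch bump
SemVer rule: patch bump → increment PATCH (MAJOR and MINOR unchanged)
New: 10.7.35

10.7.35


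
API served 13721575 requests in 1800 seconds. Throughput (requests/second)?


Formula: throughput = requests / seconds
throughput = 13721575 / 1800
throughput = 7623.1 requests/second

7623.1 requests/second


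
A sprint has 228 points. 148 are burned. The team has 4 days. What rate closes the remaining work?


Formula: Required rate = Remaining points / Days left
Remaining = 228 - 148 = 80 points
Required rate = 80 / 4 = 20.0 points/day

20.0 points/day


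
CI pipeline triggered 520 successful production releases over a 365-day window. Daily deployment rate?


Formula: deployments per day = releases / days
= 520 / 365
= 1.425 deploys/day
(equivalently, 9.97 deploys/week)

1.425 deploys/day


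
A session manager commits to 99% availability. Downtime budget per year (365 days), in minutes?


Formula: allowed downtime = period * (100 - SLA) / 100
Period (year (365 days)) = 525600 minutes
Unavailability fraction = (100 - 99.0) / 100
Allowed downtime = 525600 * (100 - 99.0) / 100
Allowed downtime = 5256.0 minutes

5256.0 minutes


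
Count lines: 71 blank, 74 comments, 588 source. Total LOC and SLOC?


Total LOC = blank + comment + code
Total LOC = 71 + 74 + 588 = 733
SLOC (source only) = code = 588

Total LOC: 733, SLOC: 588


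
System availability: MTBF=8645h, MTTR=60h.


Availability = MTBF / (MTBF + MTTR)
Availability = 8645 / (8645 + 60)
Availability = 8645 / 8705
Availability = 99.3107%

99.3107%


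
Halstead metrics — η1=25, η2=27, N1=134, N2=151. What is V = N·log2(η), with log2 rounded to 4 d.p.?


Formula: V = N * log2(η), where N = N1 + N2 and η = η1 + η2
η = 25 + 27 = 52
N = 134 + 151 = 285
log2(52) ≈ 5.7004
V = 285 * 5.7004 = 1624.61

1624.61


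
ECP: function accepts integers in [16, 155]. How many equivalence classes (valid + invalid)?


Valid range: [16, 155]
Class 1: x < 16 — invalid
Class 2: 16 ≤ x ≤ 155 — valid
Class 3: x > 155 — invalid
Total equivalence classes: 3

3 equivalence classes


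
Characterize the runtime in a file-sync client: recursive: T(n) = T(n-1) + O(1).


Reasoning: linear recursion with constant work per frame
Complexity: O(n)

O(n)


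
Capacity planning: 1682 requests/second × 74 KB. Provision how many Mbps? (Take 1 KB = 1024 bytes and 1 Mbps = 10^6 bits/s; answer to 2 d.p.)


Formula: Mbps = payload_bytes * RPS * 8 / 1e6
Payload per request = 74 KB = 74 * 1024 = 75776 bytes
Total bytes/sec = 75776 * 1682 = 127455232
Total bits/sec = 127455232 * 8 = 1019641856
Mbps = 1019641856 / 1e6 = 1019.64

1019.64 Mbps


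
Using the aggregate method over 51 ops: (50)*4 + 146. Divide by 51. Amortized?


Formula: Amortized cost = Total cost / Operations
Total cost = (50 * 4) + (1 * 146)
Total cost = 200 + 146 = 346
Amortized = 346 / 51 = 6.7843

6.7843


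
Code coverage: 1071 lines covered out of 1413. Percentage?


Coverage = covered / total * 100
Coverage = 1071 / 1413 * 100
Coverage = 75.8%

75.8%


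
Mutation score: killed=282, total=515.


Mutation score = killed / total * 100
Mutation score = 282 / 515 * 100
Mutation score = 54.76%

54.76%


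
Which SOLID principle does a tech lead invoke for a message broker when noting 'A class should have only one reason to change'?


This describes the Single Responsibility Principle (SRP)

Single Responsibility Principle (SRP)


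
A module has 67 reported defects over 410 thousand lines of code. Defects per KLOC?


Defect density = defects / KLOC
Defect density = 67 / 410
Defect density = 0.163 defects/KLOC

0.163 defects/KLOC


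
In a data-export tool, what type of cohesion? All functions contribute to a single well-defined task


Reasoning: Best: single purpose
Type: Functional cohesion

Functional cohesion


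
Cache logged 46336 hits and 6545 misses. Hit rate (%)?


Formula: hit rate = hits / (hits + misses) * 100
hit rate = 46336 / (46336 + 6545) * 100
hit rate = 46336 / 52881 * 100
hit rate = 87.62%

87.62%


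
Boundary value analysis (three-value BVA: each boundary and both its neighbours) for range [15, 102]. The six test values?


Range: [15, 102]
Boundaries: just below min, min, min+1, max-1, max, just above max
Values: [14, 15, 16, 101, 102, 103]

[14, 15, 16, 101, 102, 103]


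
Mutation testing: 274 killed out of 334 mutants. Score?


Mutation score = killed / total * 100
Mutation score = 274 / 334 * 100
Mutation score = 82.04%

82.04%


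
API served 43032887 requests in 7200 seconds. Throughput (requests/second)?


Formula: throughput = requests / seconds
throughput = 43032887 / 7200
throughput = 5976.79 requests/second

5976.79 requests/second


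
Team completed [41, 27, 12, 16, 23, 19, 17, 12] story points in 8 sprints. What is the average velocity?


Formula: Avg velocity = Total points / Number of sprints
Points: [41, 27, 12, 16, 23, 19, 17, 12]
Sum = 41 + 27 + 12 + 16 + 23 + 19 + 17 + 12 = 167
Avg velocity = 167 / 8 = 20.88 points/sprint

20.88 points/sprint


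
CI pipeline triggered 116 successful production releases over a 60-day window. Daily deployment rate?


Formula: deployments per day = releases / days
= 116 / 60
= 1.933 deploys/day
(equivalently, 13.53 deploys/week)

1.933 deploys/day


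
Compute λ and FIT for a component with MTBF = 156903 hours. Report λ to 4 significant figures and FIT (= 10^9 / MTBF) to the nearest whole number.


Formula: λ = 1 / MTBF; FIT = λ × 1e9 = 1e9 / MTBF
λ = 1 / 156903 ≈ 6.373e-06 failures/hour
FIT = 1e9 / 156903 ≈ 6373 failures per 1e9 hours (nearest whole number)

λ = 6.373e-06 /h, FIT = 6373


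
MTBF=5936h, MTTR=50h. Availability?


Availability = MTBF / (MTBF + MTTR)
Availability = 5936 / (5936 + 50)
Availability = 5936 / 5986
Availability = 99.1647%

99.1647%


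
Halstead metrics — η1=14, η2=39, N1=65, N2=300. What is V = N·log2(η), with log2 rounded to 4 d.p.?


Formula: V = N * log2(η), where N = N1 + N2 and η = η1 + η2
η = 14 + 39 = 53
N = 65 + 300 = 365
log2(53) ≈ 5.7279
V = 365 * 5.7279 = 2090.68

2090.68


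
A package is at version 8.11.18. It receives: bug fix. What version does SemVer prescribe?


Current: 8.11.18
Change category: 'bug fix' → patch bump
SemVer rule: patch bump → increment PATCH (MAJOR and MINOR unchanged)
New: 8.11.19

8.11.19


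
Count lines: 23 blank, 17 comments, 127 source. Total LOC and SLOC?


Total LOC = blank + comment + code
Total LOC = 23 + 17 + 127 = 167
SLOC (source only) = code = 127

Total LOC: 167, SLOC: 127


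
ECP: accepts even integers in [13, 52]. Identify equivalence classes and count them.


Constraint: even integers in [13, 52]
Class 1: x < 13 — out-of-range invalid
Class 2: x in [13,52] but odd — wrong type invalid
Class 3: x in [13,52] and even — valid
Class 4: x > 52 — out-of-range invalid
Total equivalence classes: 4

4 equivalence classes


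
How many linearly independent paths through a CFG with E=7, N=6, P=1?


Formula: V(G) = E - N + 2P
V(G) = 7 - 6 + 2*1
V(G) = 1 + 2
V(G) = 3

3


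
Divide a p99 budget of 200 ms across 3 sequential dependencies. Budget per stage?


Formula: per_stage = total_budget / stages
per_stage = 200 / 3
per_stage = 66.67 ms

66.67 ms


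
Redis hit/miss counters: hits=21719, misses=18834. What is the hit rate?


Formula: hit rate = hits / (hits + misses) * 100
hit rate = 21719 / (21719 + 18834) * 100
hit rate = 21719 / 40553 * 100
hit rate = 53.56%

53.56%


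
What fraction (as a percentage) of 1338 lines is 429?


Coverage = covered / total * 100
Coverage = 429 / 1338 * 100
Coverage = 32.06%

32.06%


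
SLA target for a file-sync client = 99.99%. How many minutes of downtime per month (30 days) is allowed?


Formula: allowed downtime = period * (100 - SLA) / 100
Period (month (30 days)) = 43200 minutes
Unavailability fraction = (100 - 99.99) / 100
Allowed downtime = 43200 * (100 - 99.99) / 100
Allowed downtime = 4.32 minutes

4.32 minutes


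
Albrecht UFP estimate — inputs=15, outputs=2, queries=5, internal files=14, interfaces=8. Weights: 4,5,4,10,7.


UFP = EI*4 + EO*5 + EQ*4 + ILF*10 + EIF*7
UFP = 15*4 + 2*5 + 5*4 + 14*10 + 8*7
UFP = 60 + 10 + 20 + 140 + 56
UFP = 286

286


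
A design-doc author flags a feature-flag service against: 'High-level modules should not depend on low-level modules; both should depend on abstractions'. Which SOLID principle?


This describes the Dependency Inversion Principle (DIP)

Dependency Inversion Principle (DIP)
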